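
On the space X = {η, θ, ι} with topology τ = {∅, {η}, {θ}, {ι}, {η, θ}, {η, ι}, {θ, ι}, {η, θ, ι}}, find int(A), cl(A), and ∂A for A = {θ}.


int(A) = {θ}, cl(A) = {θ}, ∂A = ∅.

Closed sets in (X, τ) are complements of opens:
  closed(X, τ) = {∅, {η}, {θ}, {ι}, {η, θ}, {η, ι}, {θ, ι}, {η, θ, ι}}.
int(A) = ⋃ {U ∈ τ : U ⊆ A}. Opens contained in A: ∅, {θ}.
Taking the union of these: int(A) = {θ}.
cl(A) = ⋂ {C closed : A ⊆ C}. Closed sets containing A: {θ}, {η, θ}, {θ, ι}, {η, θ, ι}.
Intersecting these: cl(A) = {θ}.
∂A = cl(A) ∖ int(A) = {θ} ∖ {θ} = ∅.


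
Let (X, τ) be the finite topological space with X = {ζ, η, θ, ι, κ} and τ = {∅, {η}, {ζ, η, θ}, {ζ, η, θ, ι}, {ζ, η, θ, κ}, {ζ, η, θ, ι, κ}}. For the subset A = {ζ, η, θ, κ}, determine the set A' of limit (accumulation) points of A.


A' = {ζ, θ, ι, κ}

For each x ∈ X, list the open sets U ∈ τ with x ∈ U, then check whether U ∩ (A ∖ {x}) ≠ ∅ for every such U.
  x = ζ: opens ∋ x are {ζ, η, θ}, {ζ, η, θ, ι}, {ζ, η, θ, κ}, {ζ, η, θ, ι, κ}; each meets A ∖ {ζ}, so x IS a limit point.
  x = η: open {η} ∋ x has {η} ∩ (A ∖ {η}) = ∅, so x is NOT a limit point.
  x = θ: opens ∋ x are {ζ, η, θ}, {ζ, η, θ, ι}, {ζ, η, θ, κ}, {ζ, η, θ, ι, κ}; each meets A ∖ {θ}, so x IS a limit point.
  x = ι: opens ∋ x are {ζ, η, θ, ι}, {ζ, η, θ, ι, κ}; each meets A ∖ {ι}, so x IS a limit point.
  x = κ: opens ∋ x are {ζ, η, θ, κ}, {ζ, η, θ, ι, κ}; each meets A ∖ {κ}, so x IS a limit point.
Collecting: A' = {ζ, θ, ι, κ}.


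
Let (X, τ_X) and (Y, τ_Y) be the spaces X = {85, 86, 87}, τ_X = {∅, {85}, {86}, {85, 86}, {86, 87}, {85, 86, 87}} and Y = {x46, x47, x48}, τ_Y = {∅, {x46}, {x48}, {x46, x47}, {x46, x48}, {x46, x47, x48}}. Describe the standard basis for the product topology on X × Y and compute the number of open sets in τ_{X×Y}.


Basis B = {∅ × ∅, {85} × {x46}, {85} × {x48}, {86} × {x46}, {86} × {x48}, {85} × {x46, x47}, {85} × {x46, x48}, {85, 86} × {x46}, {85, 86} × {x48}, {86} × {x46, x47}, {86} × {x46, x48}, {86, 87} × {x46}, {86, 87} × {x48}, {85} × {x46, x47, x48}, {85, 86, 87} × {x46}, {85, 86, 87} × {x48}, {86} × {x46, x47, x48}, {85, 86} × {x46, x47}, {85, 86} × {x46, x48}, {86, 87} × {x46, x47}, {86, 87} × {x46, x48}, {85, 86} × {x46, x47, x48}, {85, 86, 87} × {x46, x47}, {85, 86, 87} × {x46, x48}, {86, 87} × {x46, x47, x48}, {85, 86, 87} × {x46, x47, x48}}; |τ_{X×Y}| = 108.

Enumerate products U × V with U ∈ τ_X, V ∈ τ_Y (deduplicated):
  ∅ × ∅ = {} (∅)
  {85} × {x46} = {(85,x46)}
  {85} × {x48} = {(85,x48)}
  {86} × {x46} = {(86,x46)}
  {86} × {x48} = {(86,x48)}
  {85} × {x46, x47} = {(85,x46), (85,x47)}
  {85} × {x46, x48} = {(85,x46), (85,x48)}
  {85, 86} × {x46} = {(85,x46), (86,x46)}
  {85, 86} × {x48} = {(85,x48), (86,x48)}
  {86} × {x46, x47} = {(86,x46), (86,x47)}
  {86} × {x46, x48} = {(86,x46), (86,x48)}
  {86, 87} × {x46} = {(86,x46), (87,x46)}
  {86, 87} × {x48} = {(86,x48), (87,x48)}
  {85} × {x46, x47, x48} = {(85,x46), (85,x47), (85,x48)}
  {85, 86, 87} × {x46} = {(85,x46), (86,x46), (87,x46)}
  {85, 86, 87} × {x48} = {(85,x48), (86,x48), (87,x48)}
  {86} × {x46, x47, x48} = {(86,x46), (86,x47), (86,x48)}
  {85, 86} × {x46, x47} = {(85,x46), (85,x47), (86,x46), (86,x47)}
  {85, 86} × {x46, x48} = {(85,x46), (85,x48), (86,x46), (86,x48)}
  {86, 87} × {x46, x47} = {(86,x46), (86,x47), (87,x46), (87,x47)}
  {86, 87} × {x46, x48} = {(86,x46), (86,x48), (87,x46), (87,x48)}
  {85, 86} × {x46, x47, x48} = {(85,x46), (85,x47), (85,x48), (86,x46), (86,x47), (86,x48)}
  {85, 86, 87} × {x46, x47} = {(85,x46), (85,x47), (86,x46), (86,x47), (87,x46), (87,x47)}
  {85, 86, 87} × {x46, x48} = {(85,x46), (85,x48), (86,x46), (86,x48), (87,x46), (87,x48)}
  {86, 87} × {x46, x47, x48} = {(86,x46), (86,x47), (86,x48), (87,x46), (87,x47), (87,x48)}
  {85, 86, 87} × {x46, x47, x48} = {(85,x46), (85,x47), (85,x48), (86,x46), (86,x47), (86,x48), (87,x46), (87,x47), (87,x48)}
These 26 distinct sets form the basis B.
Close under arbitrary unions to get τ_{X×Y}; counting gives |τ_{X×Y}| = 108.


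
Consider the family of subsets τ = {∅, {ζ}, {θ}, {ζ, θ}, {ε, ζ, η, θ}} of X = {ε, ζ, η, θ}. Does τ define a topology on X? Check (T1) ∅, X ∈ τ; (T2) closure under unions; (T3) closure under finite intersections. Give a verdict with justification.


τ IS a topology on X.

Axiom (T1): ∅ ∈ τ? Yes; X ∈ τ? Yes.
Axiom (T2/T3): check pairwise unions and intersections of members of τ.
All pairwise intersections and unions checked — each lies in τ. Therefore τ satisfies (T1), (T2), (T3): it IS a topology on X.


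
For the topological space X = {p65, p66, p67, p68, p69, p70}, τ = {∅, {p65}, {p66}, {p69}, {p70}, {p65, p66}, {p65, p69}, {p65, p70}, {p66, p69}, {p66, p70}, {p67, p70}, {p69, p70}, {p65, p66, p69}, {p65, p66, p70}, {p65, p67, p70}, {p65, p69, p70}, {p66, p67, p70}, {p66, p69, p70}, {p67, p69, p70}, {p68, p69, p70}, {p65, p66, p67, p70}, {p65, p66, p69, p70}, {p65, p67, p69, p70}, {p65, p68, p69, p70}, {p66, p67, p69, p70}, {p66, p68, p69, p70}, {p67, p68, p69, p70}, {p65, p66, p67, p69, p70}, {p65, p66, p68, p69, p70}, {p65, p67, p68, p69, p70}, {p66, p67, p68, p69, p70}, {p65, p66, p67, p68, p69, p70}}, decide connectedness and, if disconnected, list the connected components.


(X, τ) is disconnected; components = [{p65}, {p66}, {p67, p68, p69, p70}].

Find clopen sets (U ∈ τ with X ∖ U ∈ τ):
  U = ∅, X ∖ U = {p65, p66, p67, p68, p69, p70} — both open, so U is clopen.
  U = {p65}, X ∖ U = {p66, p67, p68, p69, p70} — both open, so U is clopen.
  U = {p66}, X ∖ U = {p65, p67, p68, p69, p70} — both open, so U is clopen.
  U = {p65, p66}, X ∖ U = {p67, p68, p69, p70} — both open, so U is clopen.
  U = {p67, p68, p69, p70}, X ∖ U = {p65, p66} — both open, so U is clopen.
  U = {p65, p67, p68, p69, p70}, X ∖ U = {p66} — both open, so U is clopen.
  U = {p66, p67, p68, p69, p70}, X ∖ U = {p65} — both open, so U is clopen.
  U = {p65, p66, p67, p68, p69, p70}, X ∖ U = ∅ — both open, so U is clopen.
Nontrivial clopen(s) exist: e.g. {p65, p67, p68, p69, p70}. So (X, τ) is disconnected.
Compute connected components by grouping points that agree on all clopens:
  component: {p65}
  component: {p66}
  component: {p67, p68, p69, p70}


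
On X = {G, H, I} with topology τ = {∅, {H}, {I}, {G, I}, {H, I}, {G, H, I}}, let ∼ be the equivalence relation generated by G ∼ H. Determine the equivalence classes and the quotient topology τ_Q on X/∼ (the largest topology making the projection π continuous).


X/∼ = {[G=H], [I]}; |τ_Q| = 3.

Equivalence classes: [G=H], [I].
Quotient map π: X → X/∼ sends G ↦ [G=H], H ↦ [G=H], I ↦ [I].
For each subset V ⊆ X/∼, compute π^{-1}(V) ⊆ X and check whether π^{-1}(V) ∈ τ. V is open in τ_Q iff π^{-1}(V) ∈ τ.
  V = {}: π^{-1}(V) = ∅ ∈ τ ✓.
  V = {[G=H]}: π^{-1}(V) = {G, H} ∉ τ ✗.
  V = {[I]}: π^{-1}(V) = {I} ∈ τ ✓.
  V = {[G=H], [I]}: π^{-1}(V) = {G, H, I} ∈ τ ✓.
Open sets in the quotient: τ_Q = {{}, {[I]}, {[G=H], [I]}} (3 elements).


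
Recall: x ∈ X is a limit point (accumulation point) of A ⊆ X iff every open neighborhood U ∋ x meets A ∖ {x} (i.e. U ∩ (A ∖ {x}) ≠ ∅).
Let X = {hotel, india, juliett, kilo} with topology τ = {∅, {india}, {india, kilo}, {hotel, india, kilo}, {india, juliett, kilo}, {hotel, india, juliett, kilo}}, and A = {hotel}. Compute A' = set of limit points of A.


A' = ∅

For each x ∈ X, list the open sets U ∈ τ with x ∈ U, then check whether U ∩ (A ∖ {x}) ≠ ∅ for every such U.
  x = hotel: open {hotel, india, kilo} ∋ x has {hotel, india, kilo} ∩ (A ∖ {hotel}) = ∅, so x is NOT a limit point.
  x = india: open {india} ∋ x has {india} ∩ (A ∖ {india}) = ∅, so x is NOT a limit point.
  x = juliett: open {india, juliett, kilo} ∋ x has {india, juliett, kilo} ∩ (A ∖ {juliett}) = ∅, so x is NOT a limit point.
  x = kilo: open {india, kilo} ∋ x has {india, kilo} ∩ (A ∖ {kilo}) = ∅, so x is NOT a limit point.
Collecting: A' = ∅.


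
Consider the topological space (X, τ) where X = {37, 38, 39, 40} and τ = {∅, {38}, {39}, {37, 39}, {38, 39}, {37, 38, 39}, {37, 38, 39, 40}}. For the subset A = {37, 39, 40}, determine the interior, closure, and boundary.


int(A) = {37, 39}, cl(A) = {37, 39, 40}, ∂A = {40}.

Closed sets in (X, τ) are complements of opens:
  closed(X, τ) = {∅, {40}, {37, 40}, {38, 40}, {37, 38, 40}, {37, 39, 40}, {37, 38, 39, 40}}.
int(A) = ⋃ {U ∈ τ : U ⊆ A}. Opens contained in A: ∅, {39}, {37, 39}.
Taking the union of these: int(A) = {37, 39}.
cl(A) = ⋂ {C closed : A ⊆ C}. Closed sets containing A: {37, 39, 40}, {37, 38, 39, 40}.
Intersecting these: cl(A) = {37, 39, 40}.
∂A = cl(A) ∖ int(A) = {37, 39, 40} ∖ {37, 39} = {40}.


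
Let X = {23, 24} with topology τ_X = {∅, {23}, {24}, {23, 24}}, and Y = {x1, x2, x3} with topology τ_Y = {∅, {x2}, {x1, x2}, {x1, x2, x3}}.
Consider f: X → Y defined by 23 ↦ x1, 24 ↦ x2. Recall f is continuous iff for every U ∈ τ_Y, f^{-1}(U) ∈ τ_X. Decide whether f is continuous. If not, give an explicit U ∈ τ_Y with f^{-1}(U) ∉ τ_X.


f IS continuous.

Compute f^{-1}(U) for each U ∈ τ_Y:
  U = ∅: f^{-1}(U) = ∅ ∈ τ_X ✓.
  U = {x2}: f^{-1}(U) = {24} ∈ τ_X ✓.
  U = {x1, x2}: f^{-1}(U) = {23, 24} ∈ τ_X ✓.
  U = {x1, x2, x3}: f^{-1}(U) = {23, 24} ∈ τ_X ✓.
Every preimage lies in τ_X, so f IS continuous.


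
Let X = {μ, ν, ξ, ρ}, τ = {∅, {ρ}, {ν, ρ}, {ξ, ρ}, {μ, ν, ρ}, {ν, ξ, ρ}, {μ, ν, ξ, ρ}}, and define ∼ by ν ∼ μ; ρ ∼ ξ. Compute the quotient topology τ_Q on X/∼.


X/∼ = {[μ=ν], [ξ=ρ]}; |τ_Q| = 3.

Equivalence classes: [μ=ν], [ξ=ρ].
Quotient map π: X → X/∼ sends μ ↦ [μ=ν], ν ↦ [μ=ν], ξ ↦ [ξ=ρ], ρ ↦ [ξ=ρ].
For each subset V ⊆ X/∼, compute π^{-1}(V) ⊆ X and check whether π^{-1}(V) ∈ τ. V is open in τ_Q iff π^{-1}(V) ∈ τ.
  V = {}: π^{-1}(V) = ∅ ∈ τ ✓.
  V = {[μ=ν]}: π^{-1}(V) = {μ, ν} ∉ τ ✗.
  V = {[ξ=ρ]}: π^{-1}(V) = {ξ, ρ} ∈ τ ✓.
  V = {[μ=ν], [ξ=ρ]}: π^{-1}(V) = {μ, ν, ξ, ρ} ∈ τ ✓.
Open sets in the quotient: τ_Q = {{}, {[ξ=ρ]}, {[μ=ν], [ξ=ρ]}} (3 elements).


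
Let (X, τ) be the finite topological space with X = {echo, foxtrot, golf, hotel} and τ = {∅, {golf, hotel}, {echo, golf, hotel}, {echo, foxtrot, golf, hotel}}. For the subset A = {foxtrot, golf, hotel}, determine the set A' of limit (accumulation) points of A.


A' = {echo, foxtrot, golf, hotel}

For each x ∈ X, list the open sets U ∈ τ with x ∈ U, then check whether U ∩ (A ∖ {x}) ≠ ∅ for every such U.
  x = echo: opens ∋ x are {echo, golf, hotel}, {echo, foxtrot, golf, hotel}; each meets A ∖ {echo}, so x IS a limit point.
  x = foxtrot: opens ∋ x are {echo, foxtrot, golf, hotel}; each meets A ∖ {foxtrot}, so x IS a limit point.
  x = golf: opens ∋ x are {golf, hotel}, {echo, golf, hotel}, {echo, foxtrot, golf, hotel}; each meets A ∖ {golf}, so x IS a limit point.
  x = hotel: opens ∋ x are {golf, hotel}, {echo, golf, hotel}, {echo, foxtrot, golf, hotel}; each meets A ∖ {hotel}, so x IS a limit point.
Collecting: A' = {echo, foxtrot, golf, hotel}.


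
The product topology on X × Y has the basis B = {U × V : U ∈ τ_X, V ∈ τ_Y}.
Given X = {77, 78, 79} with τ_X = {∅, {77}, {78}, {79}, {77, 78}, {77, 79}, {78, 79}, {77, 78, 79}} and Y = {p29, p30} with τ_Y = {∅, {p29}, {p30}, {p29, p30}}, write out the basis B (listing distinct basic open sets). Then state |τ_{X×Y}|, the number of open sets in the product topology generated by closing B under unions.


Basis B = {∅ × ∅, {77} × {p29}, {77} × {p30}, {78} × {p29}, {78} × {p30}, {79} × {p29}, {79} × {p30}, {77} × {p29, p30}, {77, 78} × {p29}, {77, 79} × {p29}, {77, 78} × {p30}, {77, 79} × {p30}, {78} × {p29, p30}, {78, 79} × {p29}, {78, 79} × {p30}, {79} × {p29, p30}, {77, 78, 79} × {p29}, {77, 78, 79} × {p30}, {77, 78} × {p29, p30}, {77, 79} × {p29, p30}, {78, 79} × {p29, p30}, {77, 78, 79} × {p29, p30}}; |τ_{X×Y}| = 64.

Enumerate products U × V with U ∈ τ_X, V ∈ τ_Y (deduplicated):
  ∅ × ∅ = {} (∅)
  {77} × {p29} = {(77,p29)}
  {77} × {p30} = {(77,p30)}
  {78} × {p29} = {(78,p29)}
  {78} × {p30} = {(78,p30)}
  {79} × {p29} = {(79,p29)}
  {79} × {p30} = {(79,p30)}
  {77} × {p29, p30} = {(77,p29), (77,p30)}
  {77, 78} × {p29} = {(77,p29), (78,p29)}
  {77, 79} × {p29} = {(77,p29), (79,p29)}
  {77, 78} × {p30} = {(77,p30), (78,p30)}
  {77, 79} × {p30} = {(77,p30), (79,p30)}
  {78} × {p29, p30} = {(78,p29), (78,p30)}
  {78, 79} × {p29} = {(78,p29), (79,p29)}
  {78, 79} × {p30} = {(78,p30), (79,p30)}
  {79} × {p29, p30} = {(79,p29), (79,p30)}
  {77, 78, 79} × {p29} = {(77,p29), (78,p29), (79,p29)}
  {77, 78, 79} × {p30} = {(77,p30), (78,p30), (79,p30)}
  {77, 78} × {p29, p30} = {(77,p29), (77,p30), (78,p29), (78,p30)}
  {77, 79} × {p29, p30} = {(77,p29), (77,p30), (79,p29), (79,p30)}
  {78, 79} × {p29, p30} = {(78,p29), (78,p30), (79,p29), (79,p30)}
  {77, 78, 79} × {p29, p30} = {(77,p29), (77,p30), (78,p29), (78,p30), (79,p29), (79,p30)}
These 22 distinct sets form the basis B.
Close under arbitrary unions to get τ_{X×Y}; counting gives |τ_{X×Y}| = 64.


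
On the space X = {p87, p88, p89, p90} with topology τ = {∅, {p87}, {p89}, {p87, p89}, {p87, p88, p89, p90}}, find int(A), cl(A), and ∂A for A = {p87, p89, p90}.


int(A) = {p87, p89}, cl(A) = {p87, p88, p89, p90}, ∂A = {p88, p90}.

Closed sets in (X, τ) are complements of opens:
  closed(X, τ) = {∅, {p88, p90}, {p87, p88, p90}, {p88, p89, p90}, {p87, p88, p89, p90}}.
int(A) = ⋃ {U ∈ τ : U ⊆ A}. Opens contained in A: ∅, {p87}, {p89}, {p87, p89}.
Taking the union of these: int(A) = {p87, p89}.
cl(A) = ⋂ {C closed : A ⊆ C}. Closed sets containing A: {p87, p88, p89, p90}.
Intersecting these: cl(A) = {p87, p88, p89, p90}.
∂A = cl(A) ∖ int(A) = {p87, p88, p89, p90} ∖ {p87, p89} = {p88, p90}.


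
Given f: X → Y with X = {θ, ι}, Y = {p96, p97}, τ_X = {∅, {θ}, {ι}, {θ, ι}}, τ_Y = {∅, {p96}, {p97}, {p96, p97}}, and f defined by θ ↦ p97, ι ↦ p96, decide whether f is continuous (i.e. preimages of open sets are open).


f IS continuous.

Compute f^{-1}(U) for each U ∈ τ_Y:
  U = ∅: f^{-1}(U) = ∅ ∈ τ_X ✓.
  U = {p96}: f^{-1}(U) = {ι} ∈ τ_X ✓.
  U = {p97}: f^{-1}(U) = {θ} ∈ τ_X ✓.
  U = {p96, p97}: f^{-1}(U) = {θ, ι} ∈ τ_X ✓.
Every preimage lies in τ_X, so f IS continuous.


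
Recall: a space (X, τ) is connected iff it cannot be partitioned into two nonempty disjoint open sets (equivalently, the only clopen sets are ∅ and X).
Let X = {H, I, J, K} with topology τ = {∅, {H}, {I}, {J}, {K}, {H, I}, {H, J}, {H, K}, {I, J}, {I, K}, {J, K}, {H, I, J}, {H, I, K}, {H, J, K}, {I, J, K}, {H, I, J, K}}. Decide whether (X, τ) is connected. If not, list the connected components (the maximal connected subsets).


(X, τ) is disconnected; components = [{H}, {I}, {J}, {K}].

Find clopen sets (U ∈ τ with X ∖ U ∈ τ):
  U = ∅, X ∖ U = {H, I, J, K} — both open, so U is clopen.
  U = {H}, X ∖ U = {I, J, K} — both open, so U is clopen.
  U = {I}, X ∖ U = {H, J, K} — both open, so U is clopen.
  U = {J}, X ∖ U = {H, I, K} — both open, so U is clopen.
  U = {K}, X ∖ U = {H, I, J} — both open, so U is clopen.
  U = {H, I}, X ∖ U = {J, K} — both open, so U is clopen.
  U = {H, J}, X ∖ U = {I, K} — both open, so U is clopen.
  U = {H, K}, X ∖ U = {I, J} — both open, so U is clopen.
  U = {I, J}, X ∖ U = {H, K} — both open, so U is clopen.
  U = {I, K}, X ∖ U = {H, J} — both open, so U is clopen.
  U = {J, K}, X ∖ U = {H, I} — both open, so U is clopen.
  U = {H, I, J}, X ∖ U = {K} — both open, so U is clopen.
  U = {H, I, K}, X ∖ U = {J} — both open, so U is clopen.
  U = {H, J, K}, X ∖ U = {I} — both open, so U is clopen.
  U = {I, J, K}, X ∖ U = {H} — both open, so U is clopen.
  U = {H, I, J, K}, X ∖ U = ∅ — both open, so U is clopen.
Nontrivial clopen(s) exist: e.g. {H, I}. So (X, τ) is disconnected.
Compute connected components by grouping points that agree on all clopens:
  component: {H}
  component: {I}
  component: {J}
  component: {K}


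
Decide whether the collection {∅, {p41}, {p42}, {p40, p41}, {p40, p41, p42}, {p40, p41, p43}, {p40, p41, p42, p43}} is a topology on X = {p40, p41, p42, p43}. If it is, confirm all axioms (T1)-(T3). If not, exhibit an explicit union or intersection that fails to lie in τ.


τ is NOT a topology on X.

Axiom (T1): ∅ ∈ τ? Yes; X ∈ τ? Yes.
Axiom (T2/T3): check pairwise unions and intersections of members of τ.
Counterexample for (T2): {p41} ∪ {p42} = {p41, p42} ∉ τ. Therefore τ is NOT a topology.


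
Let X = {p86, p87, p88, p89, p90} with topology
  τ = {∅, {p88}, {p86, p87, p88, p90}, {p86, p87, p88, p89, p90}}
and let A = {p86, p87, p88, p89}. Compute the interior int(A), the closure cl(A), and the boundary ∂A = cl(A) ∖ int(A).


int(A) = {p88}, cl(A) = {p86, p87, p88, p89, p90}, ∂A = {p86, p87, p89, p90}.

Closed sets in (X, τ) are complements of opens:
  closed(X, τ) = {∅, {p89}, {p86, p87, p89, p90}, {p86, p87, p88, p89, p90}}.
int(A) = ⋃ {U ∈ τ : U ⊆ A}. Opens contained in A: ∅, {p88}.
Taking the union of these: int(A) = {p88}.
cl(A) = ⋂ {C closed : A ⊆ C}. Closed sets containing A: {p86, p87, p88, p89, p90}.
Intersecting these: cl(A) = {p86, p87, p88, p89, p90}.
∂A = cl(A) ∖ int(A) = {p86, p87, p88, p89, p90} ∖ {p88} = {p86, p87, p89, p90}.


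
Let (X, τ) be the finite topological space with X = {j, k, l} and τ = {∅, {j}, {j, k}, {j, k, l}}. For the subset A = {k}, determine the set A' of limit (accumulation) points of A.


A' = {l}

For each x ∈ X, list the open sets U ∈ τ with x ∈ U, then check whether U ∩ (A ∖ {x}) ≠ ∅ for every such U.
  x = j: open {j} ∋ x has {j} ∩ (A ∖ {j}) = ∅, so x is NOT a limit point.
  x = k: open {j, k} ∋ x has {j, k} ∩ (A ∖ {k}) = ∅, so x is NOT a limit point.
  x = l: opens ∋ x are {j, k, l}; each meets A ∖ {l}, so x IS a limit point.
Collecting: A' = {l}.


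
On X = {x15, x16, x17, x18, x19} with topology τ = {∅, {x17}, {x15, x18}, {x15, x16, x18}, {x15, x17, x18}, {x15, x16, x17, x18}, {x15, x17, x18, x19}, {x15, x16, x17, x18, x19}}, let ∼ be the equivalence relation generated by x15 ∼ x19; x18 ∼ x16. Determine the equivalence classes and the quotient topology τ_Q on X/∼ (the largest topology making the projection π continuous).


X/∼ = {[x15=x19], [x16=x18], [x17]}; |τ_Q| = 3.

Equivalence classes: [x15=x19], [x16=x18], [x17].
Quotient map π: X → X/∼ sends x15 ↦ [x15=x19], x16 ↦ [x16=x18], x17 ↦ [x17], x18 ↦ [x16=x18], x19 ↦ [x15=x19].
For each subset V ⊆ X/∼, compute π^{-1}(V) ⊆ X and check whether π^{-1}(V) ∈ τ. V is open in τ_Q iff π^{-1}(V) ∈ τ.
  V = {}: π^{-1}(V) = ∅ ∈ τ ✓.
  V = {[x15=x19]}: π^{-1}(V) = {x15, x19} ∉ τ ✗.
  V = {[x16=x18]}: π^{-1}(V) = {x16, x18} ∉ τ ✗.
  V = {[x15=x19], [x16=x18]}: π^{-1}(V) = {x15, x16, x18, x19} ∉ τ ✗.
  V = {[x17]}: π^{-1}(V) = {x17} ∈ τ ✓.
  V = {[x15=x19], [x17]}: π^{-1}(V) = {x15, x17, x19} ∉ τ ✗.
  V = {[x16=x18], [x17]}: π^{-1}(V) = {x16, x17, x18} ∉ τ ✗.
  V = {[x15=x19], [x16=x18], [x17]}: π^{-1}(V) = {x15, x16, x17, x18, x19} ∈ τ ✓.
Open sets in the quotient: τ_Q = {{}, {[x17]}, {[x15=x19], [x16=x18], [x17]}} (3 elements).


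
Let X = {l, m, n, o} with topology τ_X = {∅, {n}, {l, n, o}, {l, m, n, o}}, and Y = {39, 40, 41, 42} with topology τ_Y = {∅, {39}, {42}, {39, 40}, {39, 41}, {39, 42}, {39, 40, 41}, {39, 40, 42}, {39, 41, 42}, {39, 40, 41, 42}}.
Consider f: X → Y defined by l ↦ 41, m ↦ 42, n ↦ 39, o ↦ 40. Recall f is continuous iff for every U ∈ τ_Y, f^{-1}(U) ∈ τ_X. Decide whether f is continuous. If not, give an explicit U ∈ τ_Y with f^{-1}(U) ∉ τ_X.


f is NOT continuous.

Compute f^{-1}(U) for each U ∈ τ_Y:
  U = ∅: f^{-1}(U) = ∅ ∈ τ_X ✓.
  U = {39}: f^{-1}(U) = {n} ∈ τ_X ✓.
  U = {42}: f^{-1}(U) = {m} ∉ τ_X ✗.
  U = {39, 40}: f^{-1}(U) = {n, o} ∉ τ_X ✗.
  U = {39, 41}: f^{-1}(U) = {l, n} ∉ τ_X ✗.
  U = {39, 42}: f^{-1}(U) = {m, n} ∉ τ_X ✗.
  U = {39, 40, 41}: f^{-1}(U) = {l, n, o} ∈ τ_X ✓.
  U = {39, 40, 42}: f^{-1}(U) = {m, n, o} ∉ τ_X ✗.
  U = {39, 41, 42}: f^{-1}(U) = {l, m, n} ∉ τ_X ✗.
  U = {39, 40, 41, 42}: f^{-1}(U) = {l, m, n, o} ∈ τ_X ✓.
Found U = {42} with f^{-1}(U) = {m} not in τ_X. Therefore f is NOT continuous.


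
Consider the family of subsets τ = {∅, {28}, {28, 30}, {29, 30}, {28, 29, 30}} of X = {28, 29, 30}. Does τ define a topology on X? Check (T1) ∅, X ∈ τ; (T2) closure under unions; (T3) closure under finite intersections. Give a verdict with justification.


τ is NOT a topology on X.

Axiom (T1): ∅ ∈ τ? Yes; X ∈ τ? Yes.
Axiom (T2/T3): check pairwise unions and intersections of members of τ.
Counterexample for (T3): {28, 30} ∩ {29, 30} = {30} ∉ τ. Therefore τ is NOT a topology.


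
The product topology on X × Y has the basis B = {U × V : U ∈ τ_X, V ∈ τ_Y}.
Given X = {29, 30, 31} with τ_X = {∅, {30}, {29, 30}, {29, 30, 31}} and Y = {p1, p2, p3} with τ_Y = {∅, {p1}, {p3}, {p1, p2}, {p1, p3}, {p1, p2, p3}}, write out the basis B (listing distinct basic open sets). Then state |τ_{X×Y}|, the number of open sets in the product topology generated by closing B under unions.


Basis B = {∅ × ∅, {30} × {p1}, {30} × {p3}, {29, 30} × {p1}, {29, 30} × {p3}, {30} × {p1, p2}, {30} × {p1, p3}, {29, 30, 31} × {p1}, {29, 30, 31} × {p3}, {30} × {p1, p2, p3}, {29, 30} × {p1, p2}, {29, 30} × {p1, p3}, {29, 30} × {p1, p2, p3}, {29, 30, 31} × {p1, p2}, {29, 30, 31} × {p1, p3}, {29, 30, 31} × {p1, p2, p3}}; |τ_{X×Y}| = 40.

Enumerate products U × V with U ∈ τ_X, V ∈ τ_Y (deduplicated):
  ∅ × ∅ = {} (∅)
  {30} × {p1} = {(30,p1)}
  {30} × {p3} = {(30,p3)}
  {29, 30} × {p1} = {(29,p1), (30,p1)}
  {29, 30} × {p3} = {(29,p3), (30,p3)}
  {30} × {p1, p2} = {(30,p1), (30,p2)}
  {30} × {p1, p3} = {(30,p1), (30,p3)}
  {29, 30, 31} × {p1} = {(29,p1), (30,p1), (31,p1)}
  {29, 30, 31} × {p3} = {(29,p3), (30,p3), (31,p3)}
  {30} × {p1, p2, p3} = {(30,p1), (30,p2), (30,p3)}
  {29, 30} × {p1, p2} = {(29,p1), (29,p2), (30,p1), (30,p2)}
  {29, 30} × {p1, p3} = {(29,p1), (29,p3), (30,p1), (30,p3)}
  {29, 30} × {p1, p2, p3} = {(29,p1), (29,p2), (29,p3), (30,p1), (30,p2), (30,p3)}
  {29, 30, 31} × {p1, p2} = {(29,p1), (29,p2), (30,p1), (30,p2), (31,p1), (31,p2)}
  {29, 30, 31} × {p1, p3} = {(29,p1), (29,p3), (30,p1), (30,p3), (31,p1), (31,p3)}
  {29, 30, 31} × {p1, p2, p3} = {(29,p1), (29,p2), (29,p3), (30,p1), (30,p2), (30,p3), (31,p1), (31,p2), (31,p3)}
These 16 distinct sets form the basis B.
Close under arbitrary unions to get τ_{X×Y}; counting gives |τ_{X×Y}| = 40.


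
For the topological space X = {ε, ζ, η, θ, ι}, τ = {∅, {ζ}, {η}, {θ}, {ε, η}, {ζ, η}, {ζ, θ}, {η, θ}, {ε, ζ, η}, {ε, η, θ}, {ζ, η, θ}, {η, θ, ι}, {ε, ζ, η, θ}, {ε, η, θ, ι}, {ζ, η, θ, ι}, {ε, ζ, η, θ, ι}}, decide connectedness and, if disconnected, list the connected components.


(X, τ) is disconnected; components = [{ζ}, {ε, η, θ, ι}].

Find clopen sets (U ∈ τ with X ∖ U ∈ τ):
  U = ∅, X ∖ U = {ε, ζ, η, θ, ι} — both open, so U is clopen.
  U = {ζ}, X ∖ U = {ε, η, θ, ι} — both open, so U is clopen.
  U = {ε, η, θ, ι}, X ∖ U = {ζ} — both open, so U is clopen.
  U = {ε, ζ, η, θ, ι}, X ∖ U = ∅ — both open, so U is clopen.
Nontrivial clopen(s) exist: e.g. {ζ}. So (X, τ) is disconnected.
Compute connected components by grouping points that agree on all clopens:
  component: {ζ}
  component: {ε, η, θ, ι}


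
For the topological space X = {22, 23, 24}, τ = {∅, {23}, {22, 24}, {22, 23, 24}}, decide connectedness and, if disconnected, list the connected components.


(X, τ) is disconnected; components = [{23}, {22, 24}].

Find clopen sets (U ∈ τ with X ∖ U ∈ τ):
  U = ∅, X ∖ U = {22, 23, 24} — both open, so U is clopen.
  U = {23}, X ∖ U = {22, 24} — both open, so U is clopen.
  U = {22, 24}, X ∖ U = {23} — both open, so U is clopen.
  U = {22, 23, 24}, X ∖ U = ∅ — both open, so U is clopen.
Nontrivial clopen(s) exist: e.g. {23}. So (X, τ) is disconnected.
Compute connected components by grouping points that agree on all clopens:
  component: {23}
  component: {22, 24}


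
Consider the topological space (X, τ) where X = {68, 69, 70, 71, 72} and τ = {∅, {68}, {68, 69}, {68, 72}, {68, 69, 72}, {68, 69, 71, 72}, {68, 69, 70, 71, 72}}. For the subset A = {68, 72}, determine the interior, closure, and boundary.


int(A) = {68, 72}, cl(A) = {68, 69, 70, 71, 72}, ∂A = {69, 70, 71}.

Closed sets in (X, τ) are complements of opens:
  closed(X, τ) = {∅, {70}, {70, 71}, {69, 70, 71}, {70, 71, 72}, {69, 70, 71, 72}, {68, 69, 70, 71, 72}}.
int(A) = ⋃ {U ∈ τ : U ⊆ A}. Opens contained in A: ∅, {68}, {68, 72}.
Taking the union of these: int(A) = {68, 72}.
cl(A) = ⋂ {C closed : A ⊆ C}. Closed sets containing A: {68, 69, 70, 71, 72}.
Intersecting these: cl(A) = {68, 69, 70, 71, 72}.
∂A = cl(A) ∖ int(A) = {68, 69, 70, 71, 72} ∖ {68, 72} = {69, 70, 71}.


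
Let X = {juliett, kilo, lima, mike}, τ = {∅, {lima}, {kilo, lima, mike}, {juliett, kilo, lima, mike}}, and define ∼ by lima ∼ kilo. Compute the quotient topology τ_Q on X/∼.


X/∼ = {[juliett], [kilo=lima], [mike]}; |τ_Q| = 3.

Equivalence classes: [juliett], [kilo=lima], [mike].
Quotient map π: X → X/∼ sends juliett ↦ [juliett], kilo ↦ [kilo=lima], lima ↦ [kilo=lima], mike ↦ [mike].
For each subset V ⊆ X/∼, compute π^{-1}(V) ⊆ X and check whether π^{-1}(V) ∈ τ. V is open in τ_Q iff π^{-1}(V) ∈ τ.
  V = {}: π^{-1}(V) = ∅ ∈ τ ✓.
  V = {[juliett]}: π^{-1}(V) = {juliett} ∉ τ ✗.
  V = {[kilo=lima]}: π^{-1}(V) = {kilo, lima} ∉ τ ✗.
  V = {[juliett], [kilo=lima]}: π^{-1}(V) = {juliett, kilo, lima} ∉ τ ✗.
  V = {[mike]}: π^{-1}(V) = {mike} ∉ τ ✗.
  V = {[juliett], [mike]}: π^{-1}(V) = {juliett, mike} ∉ τ ✗.
  V = {[kilo=lima], [mike]}: π^{-1}(V) = {kilo, lima, mike} ∈ τ ✓.
  V = {[juliett], [kilo=lima], [mike]}: π^{-1}(V) = {juliett, kilo, lima, mike} ∈ τ ✓.
Open sets in the quotient: τ_Q = {{}, {[kilo=lima], [mike]}, {[juliett], [kilo=lima], [mike]}} (3 elements).


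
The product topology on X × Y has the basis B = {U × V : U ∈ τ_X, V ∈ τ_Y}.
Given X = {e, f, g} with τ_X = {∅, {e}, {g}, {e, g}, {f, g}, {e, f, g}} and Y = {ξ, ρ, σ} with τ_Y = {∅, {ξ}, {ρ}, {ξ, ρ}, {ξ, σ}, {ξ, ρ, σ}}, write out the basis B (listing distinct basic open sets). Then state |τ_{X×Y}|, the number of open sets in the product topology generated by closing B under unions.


Basis B = {∅ × ∅, {e} × {ξ}, {e} × {ρ}, {g} × {ξ}, {g} × {ρ}, {e} × {ξ, ρ}, {e} × {ξ, σ}, {e, g} × {ξ}, {e, g} × {ρ}, {f, g} × {ξ}, {f, g} × {ρ}, {g} × {ξ, ρ}, {g} × {ξ, σ}, {e} × {ξ, ρ, σ}, {e, f, g} × {ξ}, {e, f, g} × {ρ}, {g} × {ξ, ρ, σ}, {e, g} × {ξ, ρ}, {e, g} × {ξ, σ}, {f, g} × {ξ, ρ}, {f, g} × {ξ, σ}, {e, g} × {ξ, ρ, σ}, {e, f, g} × {ξ, ρ}, {e, f, g} × {ξ, σ}, {f, g} × {ξ, ρ, σ}, {e, f, g} × {ξ, ρ, σ}}; |τ_{X×Y}| = 108.

Enumerate products U × V with U ∈ τ_X, V ∈ τ_Y (deduplicated):
  ∅ × ∅ = {} (∅)
  {e} × {ξ} = {(e,ξ)}
  {e} × {ρ} = {(e,ρ)}
  {g} × {ξ} = {(g,ξ)}
  {g} × {ρ} = {(g,ρ)}
  {e} × {ξ, ρ} = {(e,ξ), (e,ρ)}
  {e} × {ξ, σ} = {(e,ξ), (e,σ)}
  {e, g} × {ξ} = {(e,ξ), (g,ξ)}
  {e, g} × {ρ} = {(e,ρ), (g,ρ)}
  {f, g} × {ξ} = {(f,ξ), (g,ξ)}
  {f, g} × {ρ} = {(f,ρ), (g,ρ)}
  {g} × {ξ, ρ} = {(g,ξ), (g,ρ)}
  {g} × {ξ, σ} = {(g,ξ), (g,σ)}
  {e} × {ξ, ρ, σ} = {(e,ξ), (e,ρ), (e,σ)}
  {e, f, g} × {ξ} = {(e,ξ), (f,ξ), (g,ξ)}
  {e, f, g} × {ρ} = {(e,ρ), (f,ρ), (g,ρ)}
  {g} × {ξ, ρ, σ} = {(g,ξ), (g,ρ), (g,σ)}
  {e, g} × {ξ, ρ} = {(e,ξ), (e,ρ), (g,ξ), (g,ρ)}
  {e, g} × {ξ, σ} = {(e,ξ), (e,σ), (g,ξ), (g,σ)}
  {f, g} × {ξ, ρ} = {(f,ξ), (f,ρ), (g,ξ), (g,ρ)}
  {f, g} × {ξ, σ} = {(f,ξ), (f,σ), (g,ξ), (g,σ)}
  {e, g} × {ξ, ρ, σ} = {(e,ξ), (e,ρ), (e,σ), (g,ξ), (g,ρ), (g,σ)}
  {e, f, g} × {ξ, ρ} = {(e,ξ), (e,ρ), (f,ξ), (f,ρ), (g,ξ), (g,ρ)}
  {e, f, g} × {ξ, σ} = {(e,ξ), (e,σ), (f,ξ), (f,σ), (g,ξ), (g,σ)}
  {f, g} × {ξ, ρ, σ} = {(f,ξ), (f,ρ), (f,σ), (g,ξ), (g,ρ), (g,σ)}
  {e, f, g} × {ξ, ρ, σ} = {(e,ξ), (e,ρ), (e,σ), (f,ξ), (f,ρ), (f,σ), (g,ξ), (g,ρ), (g,σ)}
These 26 distinct sets form the basis B.
Close under arbitrary unions to get τ_{X×Y}; counting gives |τ_{X×Y}| = 108.


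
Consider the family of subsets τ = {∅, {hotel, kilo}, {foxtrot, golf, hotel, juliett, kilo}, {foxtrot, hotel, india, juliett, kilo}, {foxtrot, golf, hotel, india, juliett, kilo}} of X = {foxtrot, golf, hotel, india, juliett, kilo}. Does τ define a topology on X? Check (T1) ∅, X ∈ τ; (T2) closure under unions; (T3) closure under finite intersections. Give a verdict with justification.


τ is NOT a topology on X.

Axiom (T1): ∅ ∈ τ? Yes; X ∈ τ? Yes.
Axiom (T2/T3): check pairwise unions and intersections of members of τ.
Counterexample for (T3): {foxtrot, golf, hotel, juliett, kilo} ∩ {foxtrot, hotel, india, juliett, kilo} = {foxtrot, hotel, juliett, kilo} ∉ τ. Therefore τ is NOT a topology.


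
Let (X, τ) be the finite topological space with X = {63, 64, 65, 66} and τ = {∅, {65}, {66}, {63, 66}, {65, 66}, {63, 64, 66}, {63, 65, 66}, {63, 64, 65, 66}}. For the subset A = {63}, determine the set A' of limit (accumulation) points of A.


A' = {64}

For each x ∈ X, list the open sets U ∈ τ with x ∈ U, then check whether U ∩ (A ∖ {x}) ≠ ∅ for every such U.
  x = 63: open {63, 66} ∋ x has {63, 66} ∩ (A ∖ {63}) = ∅, so x is NOT a limit point.
  x = 64: opens ∋ x are {63, 64, 66}, {63, 64, 65, 66}; each meets A ∖ {64}, so x IS a limit point.
  x = 65: open {65} ∋ x has {65} ∩ (A ∖ {65}) = ∅, so x is NOT a limit point.
  x = 66: open {66} ∋ x has {66} ∩ (A ∖ {66}) = ∅, so x is NOT a limit point.
Collecting: A' = {64}.


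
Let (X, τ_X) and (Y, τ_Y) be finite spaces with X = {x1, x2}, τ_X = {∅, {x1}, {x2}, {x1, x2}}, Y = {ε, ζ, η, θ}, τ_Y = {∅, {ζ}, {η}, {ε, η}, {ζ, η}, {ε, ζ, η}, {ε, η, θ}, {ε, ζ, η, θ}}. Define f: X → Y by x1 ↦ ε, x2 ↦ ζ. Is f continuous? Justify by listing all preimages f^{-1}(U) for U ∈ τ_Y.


f IS continuous.

Compute f^{-1}(U) for each U ∈ τ_Y:
  U = ∅: f^{-1}(U) = ∅ ∈ τ_X ✓.
  U = {ζ}: f^{-1}(U) = {x2} ∈ τ_X ✓.
  U = {η}: f^{-1}(U) = ∅ ∈ τ_X ✓.
  U = {ε, η}: f^{-1}(U) = {x1} ∈ τ_X ✓.
  U = {ζ, η}: f^{-1}(U) = {x2} ∈ τ_X ✓.
  U = {ε, ζ, η}: f^{-1}(U) = {x1, x2} ∈ τ_X ✓.
  U = {ε, η, θ}: f^{-1}(U) = {x1} ∈ τ_X ✓.
  U = {ε, ζ, η, θ}: f^{-1}(U) = {x1, x2} ∈ τ_X ✓.
Every preimage lies in τ_X, so f IS continuous.


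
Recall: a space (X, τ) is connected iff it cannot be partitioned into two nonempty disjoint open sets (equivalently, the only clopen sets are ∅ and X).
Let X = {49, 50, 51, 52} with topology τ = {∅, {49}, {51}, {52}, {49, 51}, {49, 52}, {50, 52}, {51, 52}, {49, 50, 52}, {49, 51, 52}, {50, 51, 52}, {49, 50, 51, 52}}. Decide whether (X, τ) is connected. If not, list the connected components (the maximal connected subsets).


(X, τ) is disconnected; components = [{49}, {51}, {50, 52}].

Find clopen sets (U ∈ τ with X ∖ U ∈ τ):
  U = ∅, X ∖ U = {49, 50, 51, 52} — both open, so U is clopen.
  U = {49}, X ∖ U = {50, 51, 52} — both open, so U is clopen.
  U = {51}, X ∖ U = {49, 50, 52} — both open, so U is clopen.
  U = {49, 51}, X ∖ U = {50, 52} — both open, so U is clopen.
  U = {50, 52}, X ∖ U = {49, 51} — both open, so U is clopen.
  U = {49, 50, 52}, X ∖ U = {51} — both open, so U is clopen.
  U = {50, 51, 52}, X ∖ U = {49} — both open, so U is clopen.
  U = {49, 50, 51, 52}, X ∖ U = ∅ — both open, so U is clopen.
Nontrivial clopen(s) exist: e.g. {50, 51, 52}. So (X, τ) is disconnected.
Compute connected components by grouping points that agree on all clopens:
  component: {49}
  component: {51}
  component: {50, 52}


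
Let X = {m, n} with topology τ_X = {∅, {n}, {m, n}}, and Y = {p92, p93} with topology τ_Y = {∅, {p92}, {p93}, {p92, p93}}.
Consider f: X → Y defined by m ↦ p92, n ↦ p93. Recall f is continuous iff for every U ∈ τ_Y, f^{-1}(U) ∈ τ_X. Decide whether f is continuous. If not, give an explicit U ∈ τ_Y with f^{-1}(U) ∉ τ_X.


f is NOT continuous.

Compute f^{-1}(U) for each U ∈ τ_Y:
  U = ∅: f^{-1}(U) = ∅ ∈ τ_X ✓.
  U = {p92}: f^{-1}(U) = {m} ∉ τ_X ✗.
  U = {p93}: f^{-1}(U) = {n} ∈ τ_X ✓.
  U = {p92, p93}: f^{-1}(U) = {m, n} ∈ τ_X ✓.
Found U = {p92} with f^{-1}(U) = {m} not in τ_X. Therefore f is NOT continuous.


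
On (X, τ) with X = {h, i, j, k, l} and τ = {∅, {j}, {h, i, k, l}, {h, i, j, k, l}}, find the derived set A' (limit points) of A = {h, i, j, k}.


A' = {h, i, k, l}

For each x ∈ X, list the open sets U ∈ τ with x ∈ U, then check whether U ∩ (A ∖ {x}) ≠ ∅ for every such U.
  x = h: opens ∋ x are {h, i, k, l}, {h, i, j, k, l}; each meets A ∖ {h}, so x IS a limit point.
  x = i: opens ∋ x are {h, i, k, l}, {h, i, j, k, l}; each meets A ∖ {i}, so x IS a limit point.
  x = j: open {j} ∋ x has {j} ∩ (A ∖ {j}) = ∅, so x is NOT a limit point.
  x = k: opens ∋ x are {h, i, k, l}, {h, i, j, k, l}; each meets A ∖ {k}, so x IS a limit point.
  x = l: opens ∋ x are {h, i, k, l}, {h, i, j, k, l}; each meets A ∖ {l}, so x IS a limit point.
Collecting: A' = {h, i, k, l}.


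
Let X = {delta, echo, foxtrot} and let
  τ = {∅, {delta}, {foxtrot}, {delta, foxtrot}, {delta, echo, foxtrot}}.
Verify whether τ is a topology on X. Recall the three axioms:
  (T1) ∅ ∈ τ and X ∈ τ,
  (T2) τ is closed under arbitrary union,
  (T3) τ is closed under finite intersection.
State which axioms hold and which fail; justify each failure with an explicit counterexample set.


τ IS a topology on X.

Axiom (T1): ∅ ∈ τ? Yes; X ∈ τ? Yes.
Axiom (T2/T3): check pairwise unions and intersections of members of τ.
All pairwise intersections and unions checked — each lies in τ. Therefore τ satisfies (T1), (T2), (T3): it IS a topology on X.


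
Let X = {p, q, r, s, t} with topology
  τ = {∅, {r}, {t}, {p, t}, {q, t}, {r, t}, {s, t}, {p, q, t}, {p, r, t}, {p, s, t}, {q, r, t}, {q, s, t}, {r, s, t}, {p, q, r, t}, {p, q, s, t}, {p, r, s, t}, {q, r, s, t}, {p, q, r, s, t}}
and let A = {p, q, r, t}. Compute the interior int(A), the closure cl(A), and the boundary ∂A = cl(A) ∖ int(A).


int(A) = {p, q, r, t}, cl(A) = {p, q, r, s, t}, ∂A = {s}.

Closed sets in (X, τ) are complements of opens:
  closed(X, τ) = {∅, {p}, {q}, {r}, {s}, {p, q}, {p, r}, {p, s}, {q, r}, {q, s}, {r, s}, {p, q, r}, {p, q, s}, {p, r, s}, {q, r, s}, {p, q, r, s}, {p, q, s, t}, {p, q, r, s, t}}.
int(A) = ⋃ {U ∈ τ : U ⊆ A}. Opens contained in A: ∅, {r}, {t}, {p, t}, {q, t}, {r, t}, {p, q, t}, {p, r, t}, {q, r, t}, {p, q, r, t}.
Taking the union of these: int(A) = {p, q, r, t}.
cl(A) = ⋂ {C closed : A ⊆ C}. Closed sets containing A: {p, q, r, s, t}.
Intersecting these: cl(A) = {p, q, r, s, t}.
∂A = cl(A) ∖ int(A) = {p, q, r, s, t} ∖ {p, q, r, t} = {s}.


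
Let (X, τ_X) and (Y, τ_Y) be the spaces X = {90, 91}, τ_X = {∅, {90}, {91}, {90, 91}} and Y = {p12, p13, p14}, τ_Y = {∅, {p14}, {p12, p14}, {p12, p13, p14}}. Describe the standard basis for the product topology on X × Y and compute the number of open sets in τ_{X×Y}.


Basis B = {∅ × ∅, {90} × {p14}, {91} × {p14}, {90} × {p12, p14}, {90, 91} × {p14}, {91} × {p12, p14}, {90} × {p12, p13, p14}, {91} × {p12, p13, p14}, {90, 91} × {p12, p14}, {90, 91} × {p12, p13, p14}}; |τ_{X×Y}| = 16.

Enumerate products U × V with U ∈ τ_X, V ∈ τ_Y (deduplicated):
  ∅ × ∅ = {} (∅)
  {90} × {p14} = {(90,p14)}
  {91} × {p14} = {(91,p14)}
  {90} × {p12, p14} = {(90,p12), (90,p14)}
  {90, 91} × {p14} = {(90,p14), (91,p14)}
  {91} × {p12, p14} = {(91,p12), (91,p14)}
  {90} × {p12, p13, p14} = {(90,p12), (90,p13), (90,p14)}
  {91} × {p12, p13, p14} = {(91,p12), (91,p13), (91,p14)}
  {90, 91} × {p12, p14} = {(90,p12), (90,p14), (91,p12), (91,p14)}
  {90, 91} × {p12, p13, p14} = {(90,p12), (90,p13), (90,p14), (91,p12), (91,p13), (91,p14)}
These 10 distinct sets form the basis B.
Close under arbitrary unions to get τ_{X×Y}; counting gives |τ_{X×Y}| = 16.


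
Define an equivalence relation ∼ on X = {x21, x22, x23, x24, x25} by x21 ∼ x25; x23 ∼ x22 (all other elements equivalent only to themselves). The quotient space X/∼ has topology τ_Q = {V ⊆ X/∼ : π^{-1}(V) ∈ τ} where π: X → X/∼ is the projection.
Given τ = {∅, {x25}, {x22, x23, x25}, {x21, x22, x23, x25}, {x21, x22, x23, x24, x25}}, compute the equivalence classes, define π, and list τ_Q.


X/∼ = {[x21=x25], [x22=x23], [x24]}; |τ_Q| = 3.

Equivalence classes: [x21=x25], [x22=x23], [x24].
Quotient map π: X → X/∼ sends x21 ↦ [x21=x25], x22 ↦ [x22=x23], x23 ↦ [x22=x23], x24 ↦ [x24], x25 ↦ [x21=x25].
For each subset V ⊆ X/∼, compute π^{-1}(V) ⊆ X and check whether π^{-1}(V) ∈ τ. V is open in τ_Q iff π^{-1}(V) ∈ τ.
  V = {}: π^{-1}(V) = ∅ ∈ τ ✓.
  V = {[x21=x25]}: π^{-1}(V) = {x21, x25} ∉ τ ✗.
  V = {[x22=x23]}: π^{-1}(V) = {x22, x23} ∉ τ ✗.
  V = {[x21=x25], [x22=x23]}: π^{-1}(V) = {x21, x22, x23, x25} ∈ τ ✓.
  V = {[x24]}: π^{-1}(V) = {x24} ∉ τ ✗.
  V = {[x21=x25], [x24]}: π^{-1}(V) = {x21, x24, x25} ∉ τ ✗.
  V = {[x22=x23], [x24]}: π^{-1}(V) = {x22, x23, x24} ∉ τ ✗.
  V = {[x21=x25], [x22=x23], [x24]}: π^{-1}(V) = {x21, x22, x23, x24, x25} ∈ τ ✓.
Open sets in the quotient: τ_Q = {{}, {[x21=x25], [x22=x23]}, {[x21=x25], [x22=x23], [x24]}} (3 elements).


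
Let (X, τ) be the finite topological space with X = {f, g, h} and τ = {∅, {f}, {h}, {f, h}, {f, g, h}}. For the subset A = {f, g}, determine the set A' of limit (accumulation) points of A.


A' = {g}

For each x ∈ X, list the open sets U ∈ τ with x ∈ U, then check whether U ∩ (A ∖ {x}) ≠ ∅ for every such U.
  x = f: open {f} ∋ x has {f} ∩ (A ∖ {f}) = ∅, so x is NOT a limit point.
  x = g: opens ∋ x are {f, g, h}; each meets A ∖ {g}, so x IS a limit point.
  x = h: open {h} ∋ x has {h} ∩ (A ∖ {h}) = ∅, so x is NOT a limit point.
Collecting: A' = {g}.


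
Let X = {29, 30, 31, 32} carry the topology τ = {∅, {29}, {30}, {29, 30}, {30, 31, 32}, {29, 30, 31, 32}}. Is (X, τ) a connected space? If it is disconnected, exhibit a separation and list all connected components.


(X, τ) is disconnected; components = [{29}, {30, 31, 32}].

Find clopen sets (U ∈ τ with X ∖ U ∈ τ):
  U = ∅, X ∖ U = {29, 30, 31, 32} — both open, so U is clopen.
  U = {29}, X ∖ U = {30, 31, 32} — both open, so U is clopen.
  U = {30, 31, 32}, X ∖ U = {29} — both open, so U is clopen.
  U = {29, 30, 31, 32}, X ∖ U = ∅ — both open, so U is clopen.
Nontrivial clopen(s) exist: e.g. {30, 31, 32}. So (X, τ) is disconnected.
Compute connected components by grouping points that agree on all clopens:
  component: {29}
  component: {30, 31, 32}


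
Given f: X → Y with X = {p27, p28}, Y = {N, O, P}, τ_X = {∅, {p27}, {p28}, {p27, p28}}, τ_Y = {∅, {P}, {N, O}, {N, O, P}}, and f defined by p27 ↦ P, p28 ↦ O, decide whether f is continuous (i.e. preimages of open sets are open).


f IS continuous.

Compute f^{-1}(U) for each U ∈ τ_Y:
  U = ∅: f^{-1}(U) = ∅ ∈ τ_X ✓.
  U = {P}: f^{-1}(U) = {p27} ∈ τ_X ✓.
  U = {N, O}: f^{-1}(U) = {p28} ∈ τ_X ✓.
  U = {N, O, P}: f^{-1}(U) = {p27, p28} ∈ τ_X ✓.
Every preimage lies in τ_X, so f IS continuous.
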